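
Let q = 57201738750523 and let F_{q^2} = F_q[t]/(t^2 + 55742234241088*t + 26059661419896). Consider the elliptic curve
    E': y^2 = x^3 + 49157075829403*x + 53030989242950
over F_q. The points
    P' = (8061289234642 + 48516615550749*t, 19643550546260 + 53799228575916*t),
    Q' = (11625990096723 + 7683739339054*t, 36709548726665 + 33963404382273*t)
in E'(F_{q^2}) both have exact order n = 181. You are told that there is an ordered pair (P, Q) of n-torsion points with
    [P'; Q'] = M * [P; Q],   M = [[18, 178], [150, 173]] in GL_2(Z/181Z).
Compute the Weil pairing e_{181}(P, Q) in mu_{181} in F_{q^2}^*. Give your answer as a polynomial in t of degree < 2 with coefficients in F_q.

17926007857751 + 1684213265373*t

Under M = [[18,178],[150,173]] in GL_2(Z/181), e_{181}(P',Q') = e_{181}(P,Q)^(18*173-178*150 mod 181).
So e_{181}(P,Q) = e_{181}(P',Q')^{42}, since 125*42 = 1 mod 181.
n = 181 = (10110101)_2 (8 bits, wt 5); accumulate f_{181,P'}(Q'+S)/f_{181,P'}(S) along the 7-step ladder.
Miller gives e_{181}(P',Q') = 30403024510378 + 49099170283695*t in F_{57201738750523^2}.
(30403024510378 + 49099170283695*t)^{42} mod (57201738750523,f) = 17926007857751 + 1684213265373*t.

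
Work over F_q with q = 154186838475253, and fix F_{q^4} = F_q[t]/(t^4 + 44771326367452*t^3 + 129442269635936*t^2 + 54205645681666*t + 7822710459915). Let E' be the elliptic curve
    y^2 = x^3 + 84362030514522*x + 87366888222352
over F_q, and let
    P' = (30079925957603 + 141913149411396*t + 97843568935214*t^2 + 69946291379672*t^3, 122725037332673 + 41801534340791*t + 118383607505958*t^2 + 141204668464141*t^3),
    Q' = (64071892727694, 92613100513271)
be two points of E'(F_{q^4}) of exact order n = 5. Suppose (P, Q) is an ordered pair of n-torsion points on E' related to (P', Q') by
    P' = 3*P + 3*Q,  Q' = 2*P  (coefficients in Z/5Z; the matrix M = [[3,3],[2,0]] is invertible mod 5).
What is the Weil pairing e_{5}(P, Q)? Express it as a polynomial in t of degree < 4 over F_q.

11066167243955 + 154134325053691*t + 54685425376926*t^2 + 132536766843665*t^3

The 5-Weil pairing on E[5] over F_{154186838475253} is alternating-bilinear: e_{5}(P',Q') = e_{5}(P,Q)^det(M).
Inverting 4 mod 5: 4. Thus e_{5}(P,Q) = e(P',Q')^{4}.
Double-and-add over 101: 3-1 doublings, 2-1 additions; each step l_{T,T}/v_{2T} or l_{T,P'}/v at Q'+S for random S.
Result: e(P',Q') = 37378470586890 + 15547338337614*t + 138315824664008*t^2 + 94864235703232*t^3.
Raise to 4: e(P,Q) = 11066167243955 + 154134325053691*t + 54685425376926*t^2 + 132536766843665*t^3 in mu_{5}.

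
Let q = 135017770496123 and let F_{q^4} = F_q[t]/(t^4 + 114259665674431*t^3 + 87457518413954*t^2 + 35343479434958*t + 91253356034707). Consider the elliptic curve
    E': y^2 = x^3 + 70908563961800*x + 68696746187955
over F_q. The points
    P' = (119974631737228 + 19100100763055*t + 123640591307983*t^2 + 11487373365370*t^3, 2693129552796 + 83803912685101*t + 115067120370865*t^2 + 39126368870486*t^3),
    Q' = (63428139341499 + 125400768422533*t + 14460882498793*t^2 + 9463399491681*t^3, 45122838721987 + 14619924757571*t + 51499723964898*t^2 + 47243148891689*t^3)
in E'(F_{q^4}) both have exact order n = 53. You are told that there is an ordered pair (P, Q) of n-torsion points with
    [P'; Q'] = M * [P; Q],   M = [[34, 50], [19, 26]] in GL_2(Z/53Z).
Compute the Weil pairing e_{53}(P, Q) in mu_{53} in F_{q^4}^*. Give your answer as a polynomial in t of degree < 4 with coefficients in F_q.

134336062004594 + 15276396255640*t + 90854594733652*t^2 + 72187058989466*t^3

Under M = [[34,50],[19,26]] in GL_2(Z/53), e_{53}(P',Q') = e_{53}(P,Q)^(34*26-50*19 mod 53).
So e_{53}(P,Q) = e_{53}(P',Q')^{4}, since 40*4 = 1 mod 53.
n = 53 = (110101)_2 (6 bits, wt 4); accumulate f_{53,P'}(Q'+S)/f_{53,P'}(S) along the 5-step ladder.
e_{53}(P',Q') = 122746330991989 + 67776043660979*t + 58600273406176*t^2 + 123429338506455*t^3.
Hence e(P,Q) = 134336062004594 + 15276396255640*t + 90854594733652*t^2 + 72187058989466*t^3 in F_{135017770496123^4}^*.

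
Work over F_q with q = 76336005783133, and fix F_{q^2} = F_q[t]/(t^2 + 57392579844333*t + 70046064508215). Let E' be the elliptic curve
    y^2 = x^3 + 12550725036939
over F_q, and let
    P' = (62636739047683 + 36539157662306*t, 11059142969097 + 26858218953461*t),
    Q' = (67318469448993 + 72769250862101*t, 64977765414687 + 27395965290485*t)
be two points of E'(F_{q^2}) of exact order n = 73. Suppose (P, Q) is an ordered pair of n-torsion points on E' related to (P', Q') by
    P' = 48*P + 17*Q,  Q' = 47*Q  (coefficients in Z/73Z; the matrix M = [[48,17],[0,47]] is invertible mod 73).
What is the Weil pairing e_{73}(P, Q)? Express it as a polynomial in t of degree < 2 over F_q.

Alternating bilinearity on E[73] (values in mu_{73} in F_{76336005783133^2}) gives e(P',Q') = e(P,Q)^det(M).
Hence e(P,Q) = e(P',Q')^{52} where 52 = 66^{-1} mod 73.
n = 73 = (1001001)_2 (7 bits, wt 3); accumulate f_{73,P'}(Q'+S)/f_{73,P'}(S) along the 6-step ladder.
The quotient is 890191600818 + 43262317593993*t.
Thus e_{73}(P,Q) = 31456884463519 + 28263090124759*t.

31456884463519 + 28263090124759*t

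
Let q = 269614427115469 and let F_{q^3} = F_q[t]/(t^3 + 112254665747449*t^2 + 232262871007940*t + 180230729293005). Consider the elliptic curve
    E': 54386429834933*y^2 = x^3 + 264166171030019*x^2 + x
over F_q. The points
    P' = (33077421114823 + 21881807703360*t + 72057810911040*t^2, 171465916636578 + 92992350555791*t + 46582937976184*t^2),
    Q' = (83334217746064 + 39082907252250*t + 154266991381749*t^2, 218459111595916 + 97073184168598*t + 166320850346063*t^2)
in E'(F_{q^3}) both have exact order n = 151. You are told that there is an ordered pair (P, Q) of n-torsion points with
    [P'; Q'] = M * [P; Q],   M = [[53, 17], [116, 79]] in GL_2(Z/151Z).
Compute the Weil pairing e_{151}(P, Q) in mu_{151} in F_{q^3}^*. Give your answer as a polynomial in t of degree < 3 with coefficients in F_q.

39085862841573 + 111903242270222*t + 120054335347184*t^2

The 151-Weil pairing on E[151] over F_{269614427115469} is alternating-bilinear: e_{151}(P',Q') = e_{151}(P,Q)^det(M).
det(M) mod 151 = 101; its inverse in (Z/151)^* is 3 (check: 101*3 mod 151 = 1).
Set x_W=122032499826360*u+242179912458579, y_W=122032499826360*v; then E': y_W^2=x_W^3+134966275081120*x_W+111983683778781.
n = 151 = (10010111)_2 (8 bits, wt 5); accumulate f_{151,P'}(Q'+S)/f_{151,P'}(S) along the 7-step ladder.
So e_{151}(P',Q') = 146632528702567 + 38473784713427*t + 155605888259930*t^2.
Finally e_{151}(P,Q) = 39085862841573 + 111903242270222*t + 120054335347184*t^2.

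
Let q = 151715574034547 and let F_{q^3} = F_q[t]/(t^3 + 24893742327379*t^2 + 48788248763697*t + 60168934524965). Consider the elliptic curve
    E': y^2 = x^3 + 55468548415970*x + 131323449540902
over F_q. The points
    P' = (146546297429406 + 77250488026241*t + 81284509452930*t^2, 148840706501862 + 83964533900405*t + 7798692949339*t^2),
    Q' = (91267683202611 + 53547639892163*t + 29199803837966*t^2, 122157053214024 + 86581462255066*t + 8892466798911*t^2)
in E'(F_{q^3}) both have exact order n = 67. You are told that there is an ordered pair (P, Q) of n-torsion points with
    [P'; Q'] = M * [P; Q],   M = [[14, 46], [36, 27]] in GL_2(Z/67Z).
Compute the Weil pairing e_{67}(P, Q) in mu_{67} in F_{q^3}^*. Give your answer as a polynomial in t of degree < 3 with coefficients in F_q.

Alternating bilinearity on E[67] (values in mu_{67} in F_{151715574034547^3}) gives e(P',Q') = e(P,Q)^det(M).
det(M) mod 67 = 62; its inverse in (Z/67)^* is 40 (check: 62*40 mod 67 = 1).
Double-and-add over 1000011: 7-1 doublings, 3-1 additions; each step l_{T,T}/v_{2T} or l_{T,P'}/v at Q'+S for random S.
So e_{67}(P',Q') = 112241152292331 + 62688026378440*t + 15744815922939*t^2.
e_{67}(P,Q) = (112241152292331 + 62688026378440*t + 15744815922939*t^2)^{40} = 99662124094744 + 14865672270677*t + 124649290581751*t^2.

99662124094744 + 14865672270677*t + 124649290581751*t^2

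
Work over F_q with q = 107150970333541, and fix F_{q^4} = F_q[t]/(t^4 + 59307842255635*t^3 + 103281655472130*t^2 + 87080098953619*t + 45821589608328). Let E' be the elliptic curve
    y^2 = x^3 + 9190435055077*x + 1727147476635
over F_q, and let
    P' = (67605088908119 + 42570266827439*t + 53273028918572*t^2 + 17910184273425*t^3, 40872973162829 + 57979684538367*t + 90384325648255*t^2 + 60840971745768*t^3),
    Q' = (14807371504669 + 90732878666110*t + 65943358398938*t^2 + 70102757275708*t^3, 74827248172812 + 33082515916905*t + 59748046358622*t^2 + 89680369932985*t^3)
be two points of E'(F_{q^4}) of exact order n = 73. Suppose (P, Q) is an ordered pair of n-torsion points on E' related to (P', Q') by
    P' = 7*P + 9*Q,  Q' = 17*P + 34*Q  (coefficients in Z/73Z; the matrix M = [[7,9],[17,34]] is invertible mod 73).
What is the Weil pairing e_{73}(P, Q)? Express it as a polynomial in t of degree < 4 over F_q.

Since e_{73}(P,P)=e_{73}(Q,Q)=1 and e_{73}(Q,P)=e_{73}(P,Q)^{-1}, expanding e_{73}(7*P + 9*Q,17*P + 34*Q) leaves e(P,Q)^det(M).
So e_{73}(P,Q) = e_{73}(P',Q')^{67}, since 12*67 = 1 mod 73.
Run Miller on y^2=x^3+9190435055077*x+1727147476635 over F_{107150970333541}: ladder 1001001 (7 bits); e = f_P(D_Q)/f_Q(D_P).
The quotient is 12444164568770 + 25303524843257*t + 5837663064365*t^2 + 600324699750*t^3.
Hence e(P,Q) = 34124653623665 + 83528765991369*t + 45498469537448*t^2 + 81736011738647*t^3 in F_{107150970333541^4}^*.

34124653623665 + 83528765991369*t + 45498469537448*t^2 + 81736011738647*t^3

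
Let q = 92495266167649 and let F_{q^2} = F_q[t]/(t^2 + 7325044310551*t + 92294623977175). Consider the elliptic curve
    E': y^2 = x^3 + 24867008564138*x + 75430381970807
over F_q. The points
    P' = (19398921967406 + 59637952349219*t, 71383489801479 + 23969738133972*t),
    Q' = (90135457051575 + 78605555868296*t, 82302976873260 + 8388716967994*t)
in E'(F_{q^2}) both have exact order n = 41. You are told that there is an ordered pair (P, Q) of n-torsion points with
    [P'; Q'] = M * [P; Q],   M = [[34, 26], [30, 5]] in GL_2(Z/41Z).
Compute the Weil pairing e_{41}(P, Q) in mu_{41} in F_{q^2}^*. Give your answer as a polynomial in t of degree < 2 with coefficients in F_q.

Since e_{41}(P,P)=e_{41}(Q,Q)=1 and e_{41}(Q,P)=e_{41}(P,Q)^{-1}, expanding e_{41}(34*P + 26*Q,30*P + 5*Q) leaves e(P,Q)^det(M).
Hence e(P,Q) = e(P',Q')^{33} where 33 = 5^{-1} mod 41.
n = 41 = (101001)_2 (6 bits, wt 3); accumulate f_{41,P'}(Q'+S)/f_{41,P'}(S) along the 5-step ladder.
Miller gives e_{41}(P',Q') = 91870791595460 + 1137721117598*t in F_{92495266167649^2}.
Hence e(P,Q) = 81196356769844 + 60049436107828*t in F_{92495266167649^2}^*.

81196356769844 + 60049436107828*t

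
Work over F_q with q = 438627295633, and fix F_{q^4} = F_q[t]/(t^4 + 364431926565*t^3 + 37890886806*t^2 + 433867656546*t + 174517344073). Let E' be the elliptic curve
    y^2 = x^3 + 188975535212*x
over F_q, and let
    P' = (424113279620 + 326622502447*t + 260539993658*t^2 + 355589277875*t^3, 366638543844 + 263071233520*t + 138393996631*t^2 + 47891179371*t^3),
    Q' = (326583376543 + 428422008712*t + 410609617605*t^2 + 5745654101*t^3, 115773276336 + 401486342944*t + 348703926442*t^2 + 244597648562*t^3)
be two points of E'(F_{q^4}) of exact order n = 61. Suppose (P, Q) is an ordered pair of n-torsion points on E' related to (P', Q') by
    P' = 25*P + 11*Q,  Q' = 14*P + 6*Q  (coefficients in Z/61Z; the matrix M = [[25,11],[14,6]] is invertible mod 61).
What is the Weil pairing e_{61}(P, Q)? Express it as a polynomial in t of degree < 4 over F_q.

Since e_{61}(P,P)=e_{61}(Q,Q)=1 and e_{61}(Q,P)=e_{61}(P,Q)^{-1}, expanding e_{61}(25*P + 11*Q,14*P + 6*Q) leaves e(P,Q)^det(M).
det M = 25*6 - 11*14 = -4 = 57 (mod 61); 57^{-1} = 15 (mod 61).
6-bit Miller (111101) on E'/F_{438627295633} with a'=188975535212, b'=0: accumulate tangent/chord ratios at Q'+S and P'+S'.
e_{61}(P',Q') = 136543543082 + 84928245790*t + 115611113832*t^2 + 382523061435*t^3.
e_{61}(P,Q) = (136543543082 + 84928245790*t + 115611113832*t^2 + 382523061435*t^3)^{15} = 5736499763 + 145673491107*t + 344141016148*t^2 + 77128364787*t^3.

5736499763 + 145673491107*t + 344141016148*t^2 + 77128364787*t^3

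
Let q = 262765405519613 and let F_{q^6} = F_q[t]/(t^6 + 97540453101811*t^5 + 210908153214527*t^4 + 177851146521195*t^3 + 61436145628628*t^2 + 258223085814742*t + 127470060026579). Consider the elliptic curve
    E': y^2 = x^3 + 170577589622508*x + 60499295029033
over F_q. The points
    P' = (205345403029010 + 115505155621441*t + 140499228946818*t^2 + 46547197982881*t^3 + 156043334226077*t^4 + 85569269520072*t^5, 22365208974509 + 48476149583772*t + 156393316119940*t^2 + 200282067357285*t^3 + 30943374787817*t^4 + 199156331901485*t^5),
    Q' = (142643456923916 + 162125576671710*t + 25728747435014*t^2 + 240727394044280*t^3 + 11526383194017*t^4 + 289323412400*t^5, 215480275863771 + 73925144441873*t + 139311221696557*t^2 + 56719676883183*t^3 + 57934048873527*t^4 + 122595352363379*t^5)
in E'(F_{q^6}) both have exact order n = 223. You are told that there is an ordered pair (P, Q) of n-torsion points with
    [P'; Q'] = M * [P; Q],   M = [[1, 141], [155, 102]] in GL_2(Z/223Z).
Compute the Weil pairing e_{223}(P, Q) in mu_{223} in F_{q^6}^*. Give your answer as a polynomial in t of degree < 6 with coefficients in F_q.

Since e_{223}(P,P)=e_{223}(Q,Q)=1 and e_{223}(Q,P)=e_{223}(P,Q)^{-1}, expanding e_{223}(1*P + 141*Q,155*P + 102*Q) leaves e(P,Q)^det(M).
So e_{223}(P,Q) = e_{223}(P',Q')^{53}, since 101*53 = 1 mod 223.
Miller loop for e_{223} over F_{262765405519613^6}: bits of 223 = 11011111; 7 double steps + 6 add steps, l/v at each.
Result: e(P',Q') = 80989960221475 + 179990707423697*t + 215460409272018*t^2 + 37232694260810*t^3 + 167353168631576*t^4 + 105622876081955*t^5.
Raise to 53: e(P,Q) = 75285100357495 + 38140787398266*t + 162536503186890*t^2 + 89926671795358*t^3 + 173795809333678*t^4 + 74350228217232*t^5 in mu_{223}.

75285100357495 + 38140787398266*t + 162536503186890*t^2 + 89926671795358*t^3 + 173795809333678*t^4 + 74350228217232*t^5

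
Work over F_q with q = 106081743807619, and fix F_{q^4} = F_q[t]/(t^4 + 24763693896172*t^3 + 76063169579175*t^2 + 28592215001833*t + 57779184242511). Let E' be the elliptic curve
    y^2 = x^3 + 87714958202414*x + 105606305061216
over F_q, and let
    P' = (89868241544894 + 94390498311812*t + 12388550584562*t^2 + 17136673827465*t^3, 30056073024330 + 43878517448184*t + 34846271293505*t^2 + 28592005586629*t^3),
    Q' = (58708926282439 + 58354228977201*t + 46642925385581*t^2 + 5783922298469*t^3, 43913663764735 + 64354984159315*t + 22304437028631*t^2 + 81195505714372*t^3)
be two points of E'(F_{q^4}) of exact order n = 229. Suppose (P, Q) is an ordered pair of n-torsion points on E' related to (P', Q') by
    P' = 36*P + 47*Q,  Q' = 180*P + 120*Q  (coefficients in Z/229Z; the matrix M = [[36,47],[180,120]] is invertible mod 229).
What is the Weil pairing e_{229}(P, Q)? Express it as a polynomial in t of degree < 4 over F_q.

e_{229} is bilinear + alternating on E[229], so e_{229}(36*P + 47*Q, 180*P + 120*Q) = e_{229}(P,Q)^(36*120-47*180).
det(M) mod 229 = 211; its inverse in (Z/229)^* is 89 (check: 211*89 mod 229 = 1).
Miller loop for e_{229} over F_{106081743807619^4}: bits of 229 = 11100101; 7 double steps + 4 add steps, l/v at each.
f_P(D_Q)/f_Q(D_P) = 20956565414281 + 104678200294368*t + 45162185226129*t^2 + 18791579116472*t^3.
Finally e_{229}(P,Q) = 2313748823849 + 22646807288536*t + 105200804869294*t^2 + 31416244309952*t^3.

2313748823849 + 22646807288536*t + 105200804869294*t^2 + 31416244309952*t^3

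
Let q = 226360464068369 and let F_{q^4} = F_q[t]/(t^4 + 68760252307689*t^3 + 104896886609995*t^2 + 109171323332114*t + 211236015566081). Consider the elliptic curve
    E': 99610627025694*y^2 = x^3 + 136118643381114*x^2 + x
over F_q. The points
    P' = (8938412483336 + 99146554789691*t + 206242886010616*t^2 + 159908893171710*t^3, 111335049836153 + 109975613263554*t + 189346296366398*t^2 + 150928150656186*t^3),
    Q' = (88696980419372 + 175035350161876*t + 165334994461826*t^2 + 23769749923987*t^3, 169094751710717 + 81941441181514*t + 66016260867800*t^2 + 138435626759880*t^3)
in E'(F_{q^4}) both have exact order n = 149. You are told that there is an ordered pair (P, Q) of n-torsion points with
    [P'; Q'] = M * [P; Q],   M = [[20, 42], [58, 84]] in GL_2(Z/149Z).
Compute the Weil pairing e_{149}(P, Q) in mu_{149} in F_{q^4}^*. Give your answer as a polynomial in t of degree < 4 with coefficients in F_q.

17499128113133 + 168205013837042*t + 59678320374549*t^2 + 88882534761000*t^3

e_{149}(aP+bQ,cP+dQ) = e_{149}(P,Q)^(ad-bc); with (a,b,c,d)=(20,42,58,84) this gives the det-149 law.
det M = 20*84 - 42*58 = -756 = 138 (mod 149); 138^{-1} = 27 (mod 149).
(x,y)|->(81022621492736x+11371115120293,81022621492736y) sends E' to y^2=x^3+137591070444570*x+186722044619405.
Build f_{149,P'} and f_{149,Q'} via the 8-bit ladder of 149=10010101_2; evaluate at shifted divisors; quotient in F_{226360464068369^4}.
The quotient is 44770736697747 + 68578570841552*t + 160174972612893*t^2 + 153680299488740*t^3.
Raise to 27: e(P,Q) = 17499128113133 + 168205013837042*t + 59678320374549*t^2 + 88882534761000*t^3 in mu_{149}.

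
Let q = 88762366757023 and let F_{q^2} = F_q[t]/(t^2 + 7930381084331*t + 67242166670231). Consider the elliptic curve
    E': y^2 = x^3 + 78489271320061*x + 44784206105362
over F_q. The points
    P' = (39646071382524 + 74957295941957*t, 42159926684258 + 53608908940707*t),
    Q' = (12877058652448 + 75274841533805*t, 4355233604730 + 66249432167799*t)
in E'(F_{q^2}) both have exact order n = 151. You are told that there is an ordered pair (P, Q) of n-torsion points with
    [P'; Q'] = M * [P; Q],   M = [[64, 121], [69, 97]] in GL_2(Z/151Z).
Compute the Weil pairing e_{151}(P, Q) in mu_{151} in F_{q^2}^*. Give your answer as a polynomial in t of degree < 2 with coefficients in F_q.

7042783296643 + 70924656045591*t

e_{151} is bilinear + alternating on E[151], so e_{151}(64*P + 121*Q, 69*P + 97*Q) = e_{151}(P,Q)^(64*97-121*69).
det M = 64*97 - 121*69 = -2141 = 124 (mod 151); 124^{-1} = 123 (mod 151).
Miller loop for e_{151} over F_{88762366757023^2}: bits of 151 = 10010111; 7 double steps + 4 add steps, l/v at each.
e_{151}(P',Q') = 59049198909713 + 66262199222820*t.
Finally e_{151}(P,Q) = 7042783296643 + 70924656045591*t.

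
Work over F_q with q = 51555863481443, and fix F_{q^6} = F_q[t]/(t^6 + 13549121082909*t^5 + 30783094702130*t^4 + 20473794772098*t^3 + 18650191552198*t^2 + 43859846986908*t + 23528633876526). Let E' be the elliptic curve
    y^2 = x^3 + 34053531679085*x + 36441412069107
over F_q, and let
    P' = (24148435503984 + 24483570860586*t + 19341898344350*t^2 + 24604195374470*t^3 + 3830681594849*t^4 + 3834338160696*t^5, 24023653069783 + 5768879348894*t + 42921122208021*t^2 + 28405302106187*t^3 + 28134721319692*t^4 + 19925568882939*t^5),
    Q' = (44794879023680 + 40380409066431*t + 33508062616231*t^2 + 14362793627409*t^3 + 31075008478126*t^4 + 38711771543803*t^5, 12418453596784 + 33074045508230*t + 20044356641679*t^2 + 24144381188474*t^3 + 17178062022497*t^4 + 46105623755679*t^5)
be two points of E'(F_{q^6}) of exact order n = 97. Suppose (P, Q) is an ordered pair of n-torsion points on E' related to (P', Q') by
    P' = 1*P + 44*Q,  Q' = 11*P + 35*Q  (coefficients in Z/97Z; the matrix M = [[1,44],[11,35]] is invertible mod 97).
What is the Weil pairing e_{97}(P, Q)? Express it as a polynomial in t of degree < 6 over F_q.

352883424846 + 44744645133352*t + 46125279256573*t^2 + 24652427118046*t^3 + 46834988301673*t^4 + 21848491737733*t^5

Alternating bilinearity on E[97] (values in mu_{97} in F_{51555863481443^6}) gives e(P',Q') = e(P,Q)^det(M).
det(M) mod 97 = 36; its inverse in (Z/97)^* is 62 (check: 36*62 mod 97 = 1).
Miller loop for e_{97} over F_{51555863481443^6}: bits of 97 = 1100001; 6 double steps + 2 add steps, l/v at each.
So e_{97}(P',Q') = 7126808824599 + 41037705251891*t + 22045745913213*t^2 + 23559122650364*t^3 + 11495383503046*t^4 + 25213661177757*t^5.
(7126808824599 + 41037705251891*t + 22045745913213*t^2 + 23559122650364*t^3 + 11495383503046*t^4 + 25213661177757*t^5)^{62} mod (51555863481443,f) = 352883424846 + 44744645133352*t + 46125279256573*t^2 + 24652427118046*t^3 + 46834988301673*t^4 + 21848491737733*t^5.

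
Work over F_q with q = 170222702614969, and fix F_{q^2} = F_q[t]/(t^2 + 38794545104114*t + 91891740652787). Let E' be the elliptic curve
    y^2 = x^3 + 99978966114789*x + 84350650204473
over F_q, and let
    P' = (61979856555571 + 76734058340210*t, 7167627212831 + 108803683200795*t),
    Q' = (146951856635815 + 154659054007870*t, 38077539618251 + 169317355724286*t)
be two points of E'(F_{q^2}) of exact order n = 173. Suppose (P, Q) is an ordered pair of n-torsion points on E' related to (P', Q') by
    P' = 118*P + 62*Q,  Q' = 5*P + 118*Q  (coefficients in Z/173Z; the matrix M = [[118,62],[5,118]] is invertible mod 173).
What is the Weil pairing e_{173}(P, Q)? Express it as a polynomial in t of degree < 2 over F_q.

30441960930625 + 112424594432274*t

The 173-Weil pairing on E[173] over F_{170222702614969} is alternating-bilinear: e_{173}(P',Q') = e_{173}(P,Q)^det(M).
So e_{173}(P,Q) = e_{173}(P',Q')^{62}, since 120*62 = 1 mod 173.
Miller loop for e_{173} over F_{170222702614969^2}: bits of 173 = 10101101; 7 double steps + 4 add steps, l/v at each.
So e_{173}(P',Q') = 149566711395314 + 133763301472928*t.
(149566711395314 + 133763301472928*t)^{62} mod (170222702614969,f) = 30441960930625 + 112424594432274*t.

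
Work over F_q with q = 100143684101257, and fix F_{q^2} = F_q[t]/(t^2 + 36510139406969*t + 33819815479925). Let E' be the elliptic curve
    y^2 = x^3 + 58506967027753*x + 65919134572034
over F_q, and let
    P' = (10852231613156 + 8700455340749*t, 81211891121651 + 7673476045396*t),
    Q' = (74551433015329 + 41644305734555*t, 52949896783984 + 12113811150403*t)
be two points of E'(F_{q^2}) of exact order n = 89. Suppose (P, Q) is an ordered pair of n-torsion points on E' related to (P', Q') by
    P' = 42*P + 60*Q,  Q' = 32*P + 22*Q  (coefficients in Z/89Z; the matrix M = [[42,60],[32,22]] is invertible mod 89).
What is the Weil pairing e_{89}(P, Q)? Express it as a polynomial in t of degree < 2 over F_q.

The 89-Weil pairing on E[89] over F_{100143684101257} is alternating-bilinear: e_{89}(P',Q') = e_{89}(P,Q)^det(M).
det M = 42*22 - 60*32 = -996 = 72 (mod 89); 72^{-1} = 68 (mod 89).
Miller loop for e_{89} over F_{100143684101257^2}: bits of 89 = 1011001; 6 double steps + 3 add steps, l/v at each.
The quotient is 26171819962069 + 4517658182101*t.
Raise to 68: e(P,Q) = 55979965949130 + 51436378771706*t in mu_{89}.

55979965949130 + 51436378771706*t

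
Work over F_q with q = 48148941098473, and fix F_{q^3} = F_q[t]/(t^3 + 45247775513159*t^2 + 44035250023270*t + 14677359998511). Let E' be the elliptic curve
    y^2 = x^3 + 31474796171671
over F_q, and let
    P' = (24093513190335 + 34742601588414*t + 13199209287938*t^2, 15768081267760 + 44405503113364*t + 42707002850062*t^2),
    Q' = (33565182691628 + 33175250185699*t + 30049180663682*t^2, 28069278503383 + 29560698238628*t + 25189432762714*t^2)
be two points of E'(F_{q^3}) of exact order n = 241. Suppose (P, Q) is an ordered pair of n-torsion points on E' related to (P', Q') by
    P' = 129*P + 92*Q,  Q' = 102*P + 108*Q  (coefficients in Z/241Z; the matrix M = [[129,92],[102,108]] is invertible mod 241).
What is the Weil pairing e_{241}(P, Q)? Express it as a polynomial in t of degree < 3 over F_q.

e_{241}(aP+bQ,cP+dQ) = e_{241}(P,Q)^(ad-bc); with (a,b,c,d)=(129,92,102,108) this gives the det-241 law.
Inverting 210 mod 241: 171. Thus e_{241}(P,Q) = e(P',Q')^{171}.
Miller loop for e_{241} over F_{48148941098473^3}: bits of 241 = 11110001; 7 double steps + 4 add steps, l/v at each.
f_P(D_Q)/f_Q(D_P) = 22026294606321 + 25826458931172*t + 37065662708783*t^2.
Thus e_{241}(P,Q) = 46921737246701 + 17031696853171*t + 33452743413058*t^2.

46921737246701 + 17031696853171*t + 33452743413058*t^2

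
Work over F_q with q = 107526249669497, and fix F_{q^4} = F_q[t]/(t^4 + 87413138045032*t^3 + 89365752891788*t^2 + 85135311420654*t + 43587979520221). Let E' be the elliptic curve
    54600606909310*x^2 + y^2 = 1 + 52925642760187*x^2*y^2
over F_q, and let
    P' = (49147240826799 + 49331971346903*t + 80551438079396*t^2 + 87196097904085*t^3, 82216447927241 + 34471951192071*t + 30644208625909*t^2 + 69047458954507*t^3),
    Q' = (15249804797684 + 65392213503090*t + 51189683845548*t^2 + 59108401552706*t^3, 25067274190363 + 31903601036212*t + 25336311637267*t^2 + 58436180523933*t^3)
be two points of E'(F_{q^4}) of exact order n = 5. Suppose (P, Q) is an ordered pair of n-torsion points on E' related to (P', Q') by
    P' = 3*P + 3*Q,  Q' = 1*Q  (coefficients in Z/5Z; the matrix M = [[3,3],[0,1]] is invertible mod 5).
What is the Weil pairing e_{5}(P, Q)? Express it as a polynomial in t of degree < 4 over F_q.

The 5-Weil pairing on E[5] over F_{107526249669497} is alternating-bilinear: e_{5}(P',Q') = e_{5}(P,Q)^det(M).
det M = 3*1 - 3*0 = 3 = 3 (mod 5); 3^{-1} = 2 (mod 5).
Map (x,y)_Ed via u=(1+y)/(1-y), v=(1+y)/((1-y)x) to Montgomery A=0,B=34944078312462; then to (a',b')=(105857389171901,0).
3-bit Miller (101) on E'/F_{107526249669497} with a'=105857389171901, b'=0: accumulate tangent/chord ratios at Q'+S and P'+S'.
Miller gives e_{5}(P',Q') = 15366130865757 + 105402124947429*t + 7194494929770*t^2 + 45018527890627*t^3 in F_{107526249669497^4}.
e_{5}(P,Q) = (15366130865757 + 105402124947429*t + 7194494929770*t^2 + 45018527890627*t^3)^{2} = 76971283830340 + 28507474010293*t + 95394175562081*t^2 + 102662468491124*t^3.

76971283830340 + 28507474010293*t + 95394175562081*t^2 + 102662468491124*t^3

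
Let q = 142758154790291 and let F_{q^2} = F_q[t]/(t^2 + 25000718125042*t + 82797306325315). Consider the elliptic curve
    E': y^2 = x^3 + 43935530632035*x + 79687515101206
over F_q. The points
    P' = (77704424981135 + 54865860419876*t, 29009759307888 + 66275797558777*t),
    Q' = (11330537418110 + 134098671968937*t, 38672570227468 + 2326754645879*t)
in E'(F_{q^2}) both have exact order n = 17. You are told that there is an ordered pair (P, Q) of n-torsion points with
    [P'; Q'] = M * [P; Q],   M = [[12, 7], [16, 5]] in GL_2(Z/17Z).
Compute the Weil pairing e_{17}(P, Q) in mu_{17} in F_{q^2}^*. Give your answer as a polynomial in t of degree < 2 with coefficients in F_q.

Alternating bilinearity on E[17] (values in mu_{17} in F_{142758154790291^2}) gives e(P',Q') = e(P,Q)^det(M).
det M = 12*5 - 7*16 = -52 = 16 (mod 17); 16^{-1} = 16 (mod 17).
Build f_{17,P'} and f_{17,Q'} via the 5-bit ladder of 17=10001_2; evaluate at shifted divisors; quotient in F_{142758154790291^2}.
So e_{17}(P',Q') = 34756220689591 + 119744938995596*t.
Raise to 16: e(P,Q) = 63543610845565 + 23013215794695*t in mu_{17}.

63543610845565 + 23013215794695*t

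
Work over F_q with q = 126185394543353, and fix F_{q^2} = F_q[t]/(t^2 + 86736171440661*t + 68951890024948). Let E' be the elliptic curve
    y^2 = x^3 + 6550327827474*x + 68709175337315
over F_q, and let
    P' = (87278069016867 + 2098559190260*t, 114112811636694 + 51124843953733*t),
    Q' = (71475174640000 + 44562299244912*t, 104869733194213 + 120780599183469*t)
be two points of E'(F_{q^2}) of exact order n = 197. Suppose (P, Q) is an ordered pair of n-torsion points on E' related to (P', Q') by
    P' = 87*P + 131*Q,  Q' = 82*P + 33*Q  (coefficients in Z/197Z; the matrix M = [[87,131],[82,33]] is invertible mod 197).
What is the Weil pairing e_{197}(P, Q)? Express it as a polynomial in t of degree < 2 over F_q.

Under M = [[87,131],[82,33]] in GL_2(Z/197), e_{197}(P',Q') = e_{197}(P,Q)^(87*33-131*82 mod 197).
Inverting 9 mod 197: 22. Thus e_{197}(P,Q) = e(P',Q')^{22}.
Miller loop for e_{197} over F_{126185394543353^2}: bits of 197 = 11000101; 7 double steps + 3 add steps, l/v at each.
Result: e(P',Q') = 8971007255291 + 71490238772820*t.
Finally e_{197}(P,Q) = 49411483898476 + 121588346164673*t.

49411483898476 + 121588346164673*t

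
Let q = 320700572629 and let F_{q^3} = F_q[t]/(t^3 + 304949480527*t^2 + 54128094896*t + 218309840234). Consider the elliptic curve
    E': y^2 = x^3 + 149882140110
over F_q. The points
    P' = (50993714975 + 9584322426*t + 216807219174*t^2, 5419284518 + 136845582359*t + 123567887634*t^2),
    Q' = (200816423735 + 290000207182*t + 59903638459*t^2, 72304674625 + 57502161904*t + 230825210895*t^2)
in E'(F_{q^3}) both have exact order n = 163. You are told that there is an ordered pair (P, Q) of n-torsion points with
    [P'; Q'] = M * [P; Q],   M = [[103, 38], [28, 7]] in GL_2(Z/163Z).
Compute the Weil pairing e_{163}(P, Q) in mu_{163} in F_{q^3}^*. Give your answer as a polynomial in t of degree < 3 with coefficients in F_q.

Under M = [[103,38],[28,7]] in GL_2(Z/163), e_{163}(P',Q') = e_{163}(P,Q)^(103*7-38*28 mod 163).
Inverting 146 mod 163: 115. Thus e_{163}(P,Q) = e(P',Q')^{115}.
Build f_{163,P'} and f_{163,Q'} via the 8-bit ladder of 163=10100011_2; evaluate at shifted divisors; quotient in F_{320700572629^3}.
The quotient is 38601437097 + 208975107145*t + 271204302981*t^2.
Hence e(P,Q) = 137235912539 + 75115246272*t + 183095629432*t^2 in F_{320700572629^3}^*.

137235912539 + 75115246272*t + 183095629432*t^2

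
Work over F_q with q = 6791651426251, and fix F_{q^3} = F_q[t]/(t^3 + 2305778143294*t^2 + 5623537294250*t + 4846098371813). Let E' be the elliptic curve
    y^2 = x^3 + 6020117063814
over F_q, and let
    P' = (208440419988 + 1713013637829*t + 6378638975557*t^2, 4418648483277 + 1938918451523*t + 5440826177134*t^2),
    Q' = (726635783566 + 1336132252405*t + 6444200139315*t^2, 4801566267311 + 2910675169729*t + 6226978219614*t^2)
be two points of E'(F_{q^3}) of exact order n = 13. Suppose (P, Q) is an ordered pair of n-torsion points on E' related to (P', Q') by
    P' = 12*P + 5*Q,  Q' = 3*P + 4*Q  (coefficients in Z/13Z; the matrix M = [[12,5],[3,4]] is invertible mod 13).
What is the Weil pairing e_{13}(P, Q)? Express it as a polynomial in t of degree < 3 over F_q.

4829876456938 + 3686375622596*t + 1767305510515*t^2

Since e_{13}(P,P)=e_{13}(Q,Q)=1 and e_{13}(Q,P)=e_{13}(P,Q)^{-1}, expanding e_{13}(12*P + 5*Q,3*P + 4*Q) leaves e(P,Q)^det(M).
det M = 12*4 - 5*3 = 33 = 7 (mod 13); 7^{-1} = 2 (mod 13).
Run Miller on y^2=x^3+6020117063814 over F_{6791651426251}: ladder 1101 (4 bits); e = f_P(D_Q)/f_Q(D_P).
e_{13}(P',Q') = 617125497177 + 1889287084111*t + 4943129874888*t^2.
Raise to 2: e(P,Q) = 4829876456938 + 3686375622596*t + 1767305510515*t^2 in mu_{13}.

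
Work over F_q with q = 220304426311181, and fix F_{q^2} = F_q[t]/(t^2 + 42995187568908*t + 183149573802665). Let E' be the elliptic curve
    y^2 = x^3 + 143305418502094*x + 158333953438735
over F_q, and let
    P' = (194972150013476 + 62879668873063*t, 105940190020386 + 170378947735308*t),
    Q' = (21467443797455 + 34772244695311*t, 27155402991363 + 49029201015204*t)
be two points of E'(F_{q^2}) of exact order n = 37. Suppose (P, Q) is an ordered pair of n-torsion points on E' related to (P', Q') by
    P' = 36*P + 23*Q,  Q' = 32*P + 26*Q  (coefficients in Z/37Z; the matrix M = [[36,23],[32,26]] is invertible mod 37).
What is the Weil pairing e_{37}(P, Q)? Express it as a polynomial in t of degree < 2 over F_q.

134327075755173 + 109901827569119*t

Under M = [[36,23],[32,26]] in GL_2(Z/37), e_{37}(P',Q') = e_{37}(P,Q)^(36*26-23*32 mod 37).
Inverting 15 mod 37: 5. Thus e_{37}(P,Q) = e(P',Q')^{5}.
6-bit Miller (100101) on E'/F_{220304426311181} with a'=143305418502094, b'=158333953438735: accumulate tangent/chord ratios at Q'+S and P'+S'.
Result: e(P',Q') = 203822827274423 + 145790966286621*t.
Hence e(P,Q) = 134327075755173 + 109901827569119*t in F_{220304426311181^2}^*.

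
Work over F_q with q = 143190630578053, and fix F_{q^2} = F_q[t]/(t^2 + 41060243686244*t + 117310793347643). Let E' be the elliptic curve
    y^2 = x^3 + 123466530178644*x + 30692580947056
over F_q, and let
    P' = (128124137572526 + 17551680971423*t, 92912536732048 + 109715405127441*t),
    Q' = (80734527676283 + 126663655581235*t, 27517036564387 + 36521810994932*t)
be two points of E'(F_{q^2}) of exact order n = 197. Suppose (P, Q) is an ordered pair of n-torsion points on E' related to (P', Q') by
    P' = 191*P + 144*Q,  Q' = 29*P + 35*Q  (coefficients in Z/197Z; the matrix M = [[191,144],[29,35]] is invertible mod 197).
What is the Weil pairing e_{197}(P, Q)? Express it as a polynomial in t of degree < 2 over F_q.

Since e_{197}(P,P)=e_{197}(Q,Q)=1 and e_{197}(Q,P)=e_{197}(P,Q)^{-1}, expanding e_{197}(191*P + 144*Q,29*P + 35*Q) leaves e(P,Q)^det(M).
Hence e(P,Q) = e(P',Q')^{125} where 125 = 145^{-1} mod 197.
Run Miller on y^2=x^3+123466530178644*x+30692580947056 over F_{143190630578053}: ladder 11000101 (8 bits); e = f_P(D_Q)/f_Q(D_P).
f_P(D_Q)/f_Q(D_P) = 27433760322669 + 4809852705468*t.
(27433760322669 + 4809852705468*t)^{125} mod (143190630578053,f) = 114290481304602 + 66126846686904*t.

114290481304602 + 66126846686904*t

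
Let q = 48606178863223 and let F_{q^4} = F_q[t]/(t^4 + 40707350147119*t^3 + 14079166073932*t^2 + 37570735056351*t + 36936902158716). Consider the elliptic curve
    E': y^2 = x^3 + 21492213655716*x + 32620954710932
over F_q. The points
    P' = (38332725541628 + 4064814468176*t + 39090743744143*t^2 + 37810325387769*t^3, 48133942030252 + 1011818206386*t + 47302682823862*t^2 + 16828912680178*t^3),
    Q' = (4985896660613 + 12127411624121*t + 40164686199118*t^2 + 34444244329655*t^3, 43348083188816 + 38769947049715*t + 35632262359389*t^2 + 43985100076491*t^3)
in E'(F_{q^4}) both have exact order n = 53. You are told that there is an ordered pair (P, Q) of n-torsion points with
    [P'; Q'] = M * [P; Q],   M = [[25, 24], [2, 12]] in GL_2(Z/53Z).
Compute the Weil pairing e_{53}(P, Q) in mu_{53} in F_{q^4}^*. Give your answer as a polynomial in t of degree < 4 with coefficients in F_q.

10966917023510 + 36233908316868*t + 16301274864832*t^2 + 21582041521069*t^3

e_{53} is bilinear + alternating on E[53], so e_{53}(25*P + 24*Q, 2*P + 12*Q) = e_{53}(P,Q)^(25*12-24*2).
Inverting 40 mod 53: 4. Thus e_{53}(P,Q) = e(P',Q')^{4}.
Run Miller on y^2=x^3+21492213655716*x+32620954710932 over F_{48606178863223}: ladder 110101 (6 bits); e = f_P(D_Q)/f_Q(D_P).
The quotient is 20818757498767 + 23409624435016*t + 1623753763163*t^2 + 5983107916683*t^3.
Thus e_{53}(P,Q) = 10966917023510 + 36233908316868*t + 16301274864832*t^2 + 21582041521069*t^3.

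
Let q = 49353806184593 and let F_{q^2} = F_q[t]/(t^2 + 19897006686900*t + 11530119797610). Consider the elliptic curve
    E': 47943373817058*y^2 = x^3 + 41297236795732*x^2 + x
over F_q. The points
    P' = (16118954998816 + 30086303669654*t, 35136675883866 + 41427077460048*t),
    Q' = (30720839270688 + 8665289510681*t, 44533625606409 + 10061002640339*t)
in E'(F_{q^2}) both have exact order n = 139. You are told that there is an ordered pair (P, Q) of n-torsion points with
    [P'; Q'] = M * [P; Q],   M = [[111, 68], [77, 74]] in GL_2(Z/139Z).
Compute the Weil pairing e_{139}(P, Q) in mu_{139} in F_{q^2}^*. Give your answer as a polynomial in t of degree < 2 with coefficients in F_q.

e_{139} is bilinear + alternating on E[139], so e_{139}(111*P + 68*Q, 77*P + 74*Q) = e_{139}(P,Q)^(111*74-68*77).
Hence e(P,Q) = e(P',Q')^{33} where 33 = 59^{-1} mod 139.
(x,y)|->(17289193213994x+11781017287314,17289193213994y) sends E' to y^2=x^3+7138070017897*x+32081761143412.
Run Miller on y^2=x^3+7138070017897*x+32081761143412 over F_{49353806184593}: ladder 10001011 (8 bits); e = f_P(D_Q)/f_Q(D_P).
So e_{139}(P',Q') = 45953621154884 + 1757509569213*t.
Finally e_{139}(P,Q) = 19532020127899 + 7638616136945*t.

19532020127899 + 7638616136945*t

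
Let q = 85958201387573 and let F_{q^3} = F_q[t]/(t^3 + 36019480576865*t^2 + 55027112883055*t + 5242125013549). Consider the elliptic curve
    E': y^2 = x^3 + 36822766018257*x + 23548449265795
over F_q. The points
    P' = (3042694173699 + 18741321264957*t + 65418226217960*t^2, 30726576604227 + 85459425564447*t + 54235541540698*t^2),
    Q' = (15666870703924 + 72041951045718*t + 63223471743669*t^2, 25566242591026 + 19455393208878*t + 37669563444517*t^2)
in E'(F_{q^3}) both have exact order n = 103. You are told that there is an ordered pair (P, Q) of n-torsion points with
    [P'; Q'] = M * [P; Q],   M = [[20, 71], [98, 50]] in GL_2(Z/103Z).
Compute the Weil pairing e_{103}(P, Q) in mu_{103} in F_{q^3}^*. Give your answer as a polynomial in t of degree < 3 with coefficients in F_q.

Alternating bilinearity on E[103] (values in mu_{103} in F_{85958201387573^3}) gives e(P',Q') = e(P,Q)^det(M).
20*50 - 71*98 = -5958; reduced mod 103: det = 16, inverse 58.
Run Miller on y^2=x^3+36822766018257*x+23548449265795 over F_{85958201387573}: ladder 1100111 (7 bits); e = f_P(D_Q)/f_Q(D_P).
The quotient is 13359940236275 + 58246663369027*t + 72546881507787*t^2.
Finally e_{103}(P,Q) = 80621906645332 + 77418492995126*t + 59525809458148*t^2.

80621906645332 + 77418492995126*t + 59525809458148*t^2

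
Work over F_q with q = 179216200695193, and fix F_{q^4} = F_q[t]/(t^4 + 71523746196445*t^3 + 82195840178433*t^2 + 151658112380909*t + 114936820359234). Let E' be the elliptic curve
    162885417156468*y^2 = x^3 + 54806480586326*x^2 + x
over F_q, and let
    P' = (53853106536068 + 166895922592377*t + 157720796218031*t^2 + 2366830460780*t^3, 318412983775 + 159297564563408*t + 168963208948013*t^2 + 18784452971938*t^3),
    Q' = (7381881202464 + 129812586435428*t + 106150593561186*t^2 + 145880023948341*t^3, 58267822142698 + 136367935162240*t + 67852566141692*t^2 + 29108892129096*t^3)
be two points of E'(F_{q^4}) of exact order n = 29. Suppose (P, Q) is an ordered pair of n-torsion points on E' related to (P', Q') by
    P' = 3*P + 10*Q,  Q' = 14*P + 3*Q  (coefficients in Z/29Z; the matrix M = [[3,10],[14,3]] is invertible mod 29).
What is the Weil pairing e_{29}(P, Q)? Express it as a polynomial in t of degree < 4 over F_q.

Under M = [[3,10],[14,3]] in GL_2(Z/29), e_{29}(P',Q') = e_{29}(P,Q)^(3*3-10*14 mod 29).
Inverting 14 mod 29: 27. Thus e_{29}(P,Q) = e(P',Q')^{27}.
Set x_W=84838988916343*u+139652953151757, y_W=84838988916343*v; then E': y_W^2=x_W^3+154520087599996*x_W+111713541988789.
Build f_{29,P'} and f_{29,Q'} via the 5-bit ladder of 29=11101_2; evaluate at shifted divisors; quotient in F_{179216200695193^4}.
The quotient is 164809175431699 + 96677818013837*t + 19388444171394*t^2 + 28108386133873*t^3.
Hence e(P,Q) = 95590433458409 + 29881672708308*t + 46593524696394*t^2 + 66451524180835*t^3 in F_{179216200695193^4}^*.

95590433458409 + 29881672708308*t + 46593524696394*t^2 + 66451524180835*t^3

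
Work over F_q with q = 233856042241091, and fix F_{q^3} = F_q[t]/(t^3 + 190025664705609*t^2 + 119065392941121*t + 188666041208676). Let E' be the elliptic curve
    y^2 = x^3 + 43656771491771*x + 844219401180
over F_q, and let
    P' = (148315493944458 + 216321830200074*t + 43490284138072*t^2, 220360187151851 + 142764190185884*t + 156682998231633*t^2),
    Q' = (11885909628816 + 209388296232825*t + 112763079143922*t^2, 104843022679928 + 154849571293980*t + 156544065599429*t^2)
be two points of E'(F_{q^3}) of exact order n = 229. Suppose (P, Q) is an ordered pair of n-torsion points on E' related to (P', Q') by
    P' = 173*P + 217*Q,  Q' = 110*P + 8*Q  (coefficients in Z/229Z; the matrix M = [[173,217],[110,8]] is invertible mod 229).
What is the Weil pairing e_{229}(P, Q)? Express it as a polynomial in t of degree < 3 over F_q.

e_{229} is bilinear + alternating on E[229], so e_{229}(173*P + 217*Q, 110*P + 8*Q) = e_{229}(P,Q)^(173*8-217*110).
173*8 - 217*110 = -22486; reduced mod 229: det = 185, inverse 26.
Miller loop for e_{229} over F_{233856042241091^3}: bits of 229 = 11100101; 7 double steps + 4 add steps, l/v at each.
Result: e(P',Q') = 7051367218183 + 152527145838574*t + 49708185220326*t^2.
Finally e_{229}(P,Q) = 229253148873220 + 205954135870718*t + 121328449237522*t^2.

229253148873220 + 205954135870718*t + 121328449237522*t^2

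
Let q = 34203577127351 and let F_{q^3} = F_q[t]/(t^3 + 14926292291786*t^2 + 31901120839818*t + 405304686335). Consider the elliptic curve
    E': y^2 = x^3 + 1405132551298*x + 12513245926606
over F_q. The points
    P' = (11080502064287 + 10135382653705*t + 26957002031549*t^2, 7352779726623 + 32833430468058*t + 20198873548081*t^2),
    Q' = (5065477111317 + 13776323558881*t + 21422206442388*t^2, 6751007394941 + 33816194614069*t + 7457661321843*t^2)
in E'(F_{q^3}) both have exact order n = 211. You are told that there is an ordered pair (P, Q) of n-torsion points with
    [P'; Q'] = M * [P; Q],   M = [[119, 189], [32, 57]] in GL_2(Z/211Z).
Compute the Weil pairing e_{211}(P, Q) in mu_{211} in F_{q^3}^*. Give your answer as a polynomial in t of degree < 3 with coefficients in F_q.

Alternating bilinearity on E[211] (values in mu_{211} in F_{34203577127351^3}) gives e(P',Q') = e(P,Q)^det(M).
So e_{211}(P,Q) = e_{211}(P',Q')^{60}, since 102*60 = 1 mod 211.
Miller loop for e_{211} over F_{34203577127351^3}: bits of 211 = 11010011; 7 double steps + 4 add steps, l/v at each.
So e_{211}(P',Q') = 21924286532808 + 12286554025165*t + 20668941100261*t^2.
Thus e_{211}(P,Q) = 816178371293 + 33873418509948*t + 14893791466609*t^2.

816178371293 + 33873418509948*t + 14893791466609*t^2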